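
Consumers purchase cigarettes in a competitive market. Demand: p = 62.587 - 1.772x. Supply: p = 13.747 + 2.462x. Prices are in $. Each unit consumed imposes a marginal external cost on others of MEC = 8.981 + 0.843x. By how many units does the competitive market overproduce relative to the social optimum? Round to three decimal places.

Market equilibrium (private): 13.747 + 2.462x = 62.587 - 1.772x → x_m = 11.5352.
Social marginal benefit = demand − MEC = 53.606 - 2.615x.
Set SMB = MC: 53.606 - 2.615x = 13.747 + 2.462x → x* = 7.8509.
Gap = |11.5352 − 7.8509| = 3.6843.

3.684 units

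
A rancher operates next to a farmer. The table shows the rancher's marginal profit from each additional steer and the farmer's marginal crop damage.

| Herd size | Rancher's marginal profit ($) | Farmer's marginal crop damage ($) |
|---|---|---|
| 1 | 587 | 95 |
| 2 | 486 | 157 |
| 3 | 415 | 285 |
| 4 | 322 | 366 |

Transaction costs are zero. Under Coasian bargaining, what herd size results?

3

Bargaining reaches the level where marginal profit last exceeds marginal crop damage.
That holds through level 3 (415 ≥ 285) but not at 4 (322 < 366).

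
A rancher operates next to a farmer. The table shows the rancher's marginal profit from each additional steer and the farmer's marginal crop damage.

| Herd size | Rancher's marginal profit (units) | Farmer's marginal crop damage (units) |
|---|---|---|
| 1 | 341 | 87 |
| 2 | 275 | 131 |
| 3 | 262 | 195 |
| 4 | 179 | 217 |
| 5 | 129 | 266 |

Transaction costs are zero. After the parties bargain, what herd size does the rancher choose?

Bargaining reaches the level where marginal profit last exceeds marginal crop damage.
That holds through level 3 (262 ≥ 195) but not at 4 (179 < 217).

3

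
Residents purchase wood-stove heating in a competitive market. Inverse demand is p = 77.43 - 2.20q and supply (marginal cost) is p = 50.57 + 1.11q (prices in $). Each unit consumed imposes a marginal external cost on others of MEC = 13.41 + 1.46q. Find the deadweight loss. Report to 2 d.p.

DWL = $66.87

Market equilibrium (private): 50.57 + 1.11q = 77.43 - 2.20q → q_m = 8.1148.
Social marginal benefit = demand − MEC = 64.02 - 3.66q.
Set SMB = MC: 64.02 - 3.66q = 50.57 + 1.11q → q* = 2.8197.
The loss is the area between SMB and MC from q* to q_m; with linear curves that's a triangle of height MEC(q_m).
DWL = ½ × 5.2951 × 25.2576 = 66.8708.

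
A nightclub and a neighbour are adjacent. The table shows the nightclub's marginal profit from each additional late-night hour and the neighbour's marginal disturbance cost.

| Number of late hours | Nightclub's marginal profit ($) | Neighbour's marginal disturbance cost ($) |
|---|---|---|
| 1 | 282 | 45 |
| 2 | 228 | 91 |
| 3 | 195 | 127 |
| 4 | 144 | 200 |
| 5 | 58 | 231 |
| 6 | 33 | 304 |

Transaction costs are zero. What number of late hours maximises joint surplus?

Bargaining reaches the level where marginal profit last exceeds marginal disturbance cost.
That holds through level 3 (195 ≥ 127) but not at 4 (144 < 200).

3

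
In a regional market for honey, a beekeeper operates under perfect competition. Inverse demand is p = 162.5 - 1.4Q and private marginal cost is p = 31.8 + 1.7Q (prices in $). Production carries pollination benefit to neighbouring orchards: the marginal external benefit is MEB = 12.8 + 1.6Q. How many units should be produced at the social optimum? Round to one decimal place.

Q* = 95.7

Social marginal cost = private MC − MEB = 19.0 + 0.1Q.
Set SMC = demand: 19.0 + 0.1Q = 162.5 - 1.4Q → Q* = 95.6667.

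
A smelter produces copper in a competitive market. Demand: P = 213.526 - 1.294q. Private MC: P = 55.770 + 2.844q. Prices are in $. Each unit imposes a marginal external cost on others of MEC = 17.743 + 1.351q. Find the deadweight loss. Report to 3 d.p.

Market equilibrium (private): 55.770 + 2.844q = 213.526 - 1.294q → q_m = 38.1237.
Social marginal cost = private MC + MEC = 73.513 + 4.195q.
Set SMC = demand: 73.513 + 4.195q = 213.526 - 1.294q → q* = 25.5079.
The loss is the area between SMC and demand from q* to q_m; with linear curves that's a triangle of height MEC(q_m).
DWL = ½ × 12.6158 × 69.2482 = 436.8107.

DWL = $436.811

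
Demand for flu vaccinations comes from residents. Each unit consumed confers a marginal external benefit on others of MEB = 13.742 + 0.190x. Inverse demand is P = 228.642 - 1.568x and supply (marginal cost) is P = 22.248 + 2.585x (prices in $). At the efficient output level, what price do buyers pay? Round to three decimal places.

Social marginal benefit = demand + MEB = 242.384 - 1.378x.
Set SMB = MC: 242.384 - 1.378x = 22.248 + 2.585x → x* = 55.5478.
Consumer price on the demand curve at x*: 228.642 − 1.568×55.5478 = 141.5430.

P = $141.543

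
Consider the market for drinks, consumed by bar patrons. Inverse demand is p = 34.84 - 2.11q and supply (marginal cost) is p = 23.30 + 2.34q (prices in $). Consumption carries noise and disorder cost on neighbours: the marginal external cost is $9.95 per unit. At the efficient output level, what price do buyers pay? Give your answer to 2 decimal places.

P = $34.09

Social marginal benefit = demand − MEC = 24.89 - 2.11q.
Set SMB = MC: 24.89 - 2.11q = 23.30 + 2.34q → q* = 0.3573.
Consumer price on the demand curve at q*: 34.84 − 2.11×0.3573 = 34.0861.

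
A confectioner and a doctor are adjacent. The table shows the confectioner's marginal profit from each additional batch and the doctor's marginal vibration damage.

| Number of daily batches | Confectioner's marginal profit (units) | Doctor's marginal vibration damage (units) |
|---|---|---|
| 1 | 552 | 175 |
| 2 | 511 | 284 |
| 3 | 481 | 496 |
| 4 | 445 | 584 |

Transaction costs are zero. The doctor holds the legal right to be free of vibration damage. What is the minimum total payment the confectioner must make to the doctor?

Efficient level: marginal profit ≥ marginal vibration damage through level 2, so k* = 2.
With the doctor holding the right, the confectioner must at least compensate total damage at k*: 175 + 284 = 459.

459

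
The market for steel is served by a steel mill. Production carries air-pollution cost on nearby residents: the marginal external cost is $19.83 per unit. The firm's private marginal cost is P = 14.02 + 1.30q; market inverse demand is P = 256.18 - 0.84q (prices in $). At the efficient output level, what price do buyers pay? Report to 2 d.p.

P = $168.91

Social marginal cost = private MC + MEC = 33.85 + 1.30q.
Set SMC = demand: 33.85 + 1.30q = 256.18 - 0.84q → q* = 103.8925.
Consumer price on the demand curve at q*: 256.18 − 0.84×103.8925 = 168.9103.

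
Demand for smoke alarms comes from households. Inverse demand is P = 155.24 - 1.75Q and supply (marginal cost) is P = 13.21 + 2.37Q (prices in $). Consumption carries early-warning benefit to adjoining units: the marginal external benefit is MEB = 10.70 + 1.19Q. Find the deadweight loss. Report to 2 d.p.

DWL = $456.53

Market equilibrium (private): 13.21 + 2.37Q = 155.24 - 1.75Q → Q_m = 34.4733.
Social marginal benefit = demand + MEB = 165.94 - 0.56Q.
Set SMB = MC: 165.94 - 0.56Q = 13.21 + 2.37Q → Q* = 52.1263.
The loss is the area between SMB and MC from Q* to Q_m; with linear curves that's a triangle of height MEB(Q_m).
DWL = ½ × 17.6530 × 51.7232 = 456.5348.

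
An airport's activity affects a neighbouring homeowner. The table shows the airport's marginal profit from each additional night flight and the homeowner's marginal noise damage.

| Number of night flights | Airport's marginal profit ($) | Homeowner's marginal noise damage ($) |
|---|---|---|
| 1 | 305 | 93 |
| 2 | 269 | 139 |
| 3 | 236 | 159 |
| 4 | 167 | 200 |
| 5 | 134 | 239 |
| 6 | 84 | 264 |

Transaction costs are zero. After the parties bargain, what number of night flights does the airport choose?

Bargaining reaches the level where marginal profit last exceeds marginal noise damage.
That holds through level 3 (236 ≥ 159) but not at 4 (167 < 200).

3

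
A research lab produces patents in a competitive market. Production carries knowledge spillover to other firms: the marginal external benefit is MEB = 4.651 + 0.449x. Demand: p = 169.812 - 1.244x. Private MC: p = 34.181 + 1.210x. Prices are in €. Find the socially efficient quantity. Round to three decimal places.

Social marginal cost = private MC − MEB = 29.530 + 0.761x.
Set SMC = demand: 29.530 + 0.761x = 169.812 - 1.244x → x* = 69.9661.

x* = 69.966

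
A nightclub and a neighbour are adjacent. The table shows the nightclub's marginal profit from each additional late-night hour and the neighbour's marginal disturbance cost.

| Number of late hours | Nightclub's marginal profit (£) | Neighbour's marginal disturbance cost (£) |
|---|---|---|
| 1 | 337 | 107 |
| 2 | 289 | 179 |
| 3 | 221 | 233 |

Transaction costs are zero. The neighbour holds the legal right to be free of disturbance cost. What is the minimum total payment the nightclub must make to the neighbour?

Efficient level: marginal profit ≥ marginal disturbance cost through level 2, so k* = 2.
With the neighbour holding the right, the nightclub must at least compensate total damage at k*: 107 + 179 = 286.

£286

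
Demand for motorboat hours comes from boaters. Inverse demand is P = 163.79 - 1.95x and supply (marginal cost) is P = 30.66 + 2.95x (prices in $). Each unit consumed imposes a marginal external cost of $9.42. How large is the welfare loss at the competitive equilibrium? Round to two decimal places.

Market equilibrium (private): 30.66 + 2.95x = 163.79 - 1.95x → x_m = 27.1694.
Social marginal benefit = demand − MEC = 154.37 - 1.95x.
Set SMB = MC: 154.37 - 1.95x = 30.66 + 2.95x → x* = 25.2469.
The loss is the area between SMB and MC from x* to x_m; with linear curves that's a triangle of height MEC(x_m).
DWL = ½ × 1.9225 × 9.4200 = 9.0550.

DWL = $9.05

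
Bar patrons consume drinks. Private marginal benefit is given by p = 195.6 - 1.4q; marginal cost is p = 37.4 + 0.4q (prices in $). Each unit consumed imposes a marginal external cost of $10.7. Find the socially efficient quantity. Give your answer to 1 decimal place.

Social marginal benefit = demand − MEC = 184.9 - 1.4q.
Set SMB = MC: 184.9 - 1.4q = 37.4 + 0.4q → q* = 81.9444.

q* = 81.9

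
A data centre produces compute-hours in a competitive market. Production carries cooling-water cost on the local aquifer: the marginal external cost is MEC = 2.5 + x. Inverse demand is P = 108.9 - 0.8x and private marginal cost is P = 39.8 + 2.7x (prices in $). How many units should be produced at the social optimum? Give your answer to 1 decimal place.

Social marginal cost = private MC + MEC = 42.3 + 3.7x.
Set SMC = demand: 42.3 + 3.7x = 108.9 - 0.8x → x* = 14.8000.

x* = 14.8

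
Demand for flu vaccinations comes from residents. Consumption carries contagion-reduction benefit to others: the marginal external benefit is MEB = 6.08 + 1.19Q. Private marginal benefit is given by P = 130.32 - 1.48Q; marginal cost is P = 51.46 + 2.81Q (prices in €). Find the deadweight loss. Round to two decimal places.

DWL = €126.04

Market equilibrium (private): 51.46 + 2.81Q = 130.32 - 1.48Q → Q_m = 18.3823.
Social marginal benefit = demand + MEB = 136.40 - 0.29Q.
Set SMB = MC: 136.40 - 0.29Q = 51.46 + 2.81Q → Q* = 27.4000.
The loss is the area between SMB and MC from Q* to Q_m; with linear curves that's a triangle of height MEB(Q_m).
DWL = ½ × 9.0177 × 27.9549 = 126.0445.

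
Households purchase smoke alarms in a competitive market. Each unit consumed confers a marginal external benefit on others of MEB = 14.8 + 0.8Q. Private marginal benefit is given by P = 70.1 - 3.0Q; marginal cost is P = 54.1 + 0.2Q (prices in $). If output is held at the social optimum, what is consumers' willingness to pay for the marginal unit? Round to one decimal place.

P = $31.6

Social marginal benefit = demand + MEB = 84.9 - 2.2Q.
Set SMB = MC: 84.9 - 2.2Q = 54.1 + 0.2Q → Q* = 12.8333.
Consumer price on the demand curve at Q*: 70.1 − 3.0×12.8333 = 31.6001.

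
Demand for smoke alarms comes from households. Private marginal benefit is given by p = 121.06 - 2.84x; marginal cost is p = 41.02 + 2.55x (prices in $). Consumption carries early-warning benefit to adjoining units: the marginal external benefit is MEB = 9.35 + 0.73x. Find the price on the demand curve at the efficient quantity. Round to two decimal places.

P = $66.58

Social marginal benefit = demand + MEB = 130.41 - 2.11x.
Set SMB = MC: 130.41 - 2.11x = 41.02 + 2.55x → x* = 19.1824.
Consumer price on the demand curve at x*: 121.06 − 2.84×19.1824 = 66.5820.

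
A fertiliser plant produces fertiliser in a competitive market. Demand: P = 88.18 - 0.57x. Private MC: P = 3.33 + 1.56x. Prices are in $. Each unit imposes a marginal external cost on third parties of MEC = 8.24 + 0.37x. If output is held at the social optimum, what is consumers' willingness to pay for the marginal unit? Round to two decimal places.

P = $70.71

Social marginal cost = private MC + MEC = 11.57 + 1.93x.
Set SMC = demand: 11.57 + 1.93x = 88.18 - 0.57x → x* = 30.6440.
Consumer price on the demand curve at x*: 88.18 − 0.57×30.6440 = 70.7129.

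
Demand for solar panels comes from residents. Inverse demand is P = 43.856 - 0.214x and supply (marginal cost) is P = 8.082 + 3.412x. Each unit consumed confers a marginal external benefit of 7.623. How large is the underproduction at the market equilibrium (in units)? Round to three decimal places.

2.102 units

Market equilibrium (private): 8.082 + 3.412x = 43.856 - 0.214x → x_m = 9.8660.
Social marginal benefit = demand + MEB = 51.479 - 0.214x.
Set SMB = MC: 51.479 - 0.214x = 8.082 + 3.412x → x* = 11.9683.
Gap = |9.8660 − 11.9683| = 2.1023.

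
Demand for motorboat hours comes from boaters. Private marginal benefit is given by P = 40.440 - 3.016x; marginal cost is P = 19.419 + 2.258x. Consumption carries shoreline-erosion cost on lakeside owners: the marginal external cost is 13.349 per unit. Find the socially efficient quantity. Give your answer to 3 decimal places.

Social marginal benefit = demand − MEC = 27.091 - 3.016x.
Set SMB = MC: 27.091 - 3.016x = 19.419 + 2.258x → x* = 1.4547.

x* = 1.455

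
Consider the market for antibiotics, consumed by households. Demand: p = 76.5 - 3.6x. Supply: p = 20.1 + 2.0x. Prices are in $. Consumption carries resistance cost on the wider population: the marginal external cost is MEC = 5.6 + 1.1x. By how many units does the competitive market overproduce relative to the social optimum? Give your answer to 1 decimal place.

Market equilibrium (private): 20.1 + 2.0x = 76.5 - 3.6x → x_m = 10.0714.
Social marginal benefit = demand − MEC = 70.9 - 4.7x.
Set SMB = MC: 70.9 - 4.7x = 20.1 + 2.0x → x* = 7.5821.
Gap = |10.0714 − 7.5821| = 2.4893.

2.5 units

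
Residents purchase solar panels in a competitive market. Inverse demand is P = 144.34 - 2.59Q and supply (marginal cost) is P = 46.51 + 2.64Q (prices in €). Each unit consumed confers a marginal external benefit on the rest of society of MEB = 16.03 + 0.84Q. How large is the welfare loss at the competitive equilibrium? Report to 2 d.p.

DWL = €114.76

Market equilibrium (private): 46.51 + 2.64Q = 144.34 - 2.59Q → Q_m = 18.7055.
Social marginal benefit = demand + MEB = 160.37 - 1.75Q.
Set SMB = MC: 160.37 - 1.75Q = 46.51 + 2.64Q → Q* = 25.9362.
The welfare-loss triangle has base |Q_m − Q*| and height MEB(Q_m) (the vertical gap between SMB and MC is zero at Q* and MEB at Q_m).
DWL = ½ × 7.2307 × 31.7427 = 114.7610.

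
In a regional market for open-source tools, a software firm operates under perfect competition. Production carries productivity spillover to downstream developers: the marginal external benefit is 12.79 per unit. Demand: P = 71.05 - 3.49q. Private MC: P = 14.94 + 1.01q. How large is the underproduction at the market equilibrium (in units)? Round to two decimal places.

Market equilibrium (private): 14.94 + 1.01q = 71.05 - 3.49q → q_m = 12.4689.
Social marginal cost = private MC − MEB = 2.15 + 1.01q.
Set SMC = demand: 2.15 + 1.01q = 71.05 - 3.49q → q* = 15.3111.
Gap = |12.4689 − 15.3111| = 2.8422.

2.84 units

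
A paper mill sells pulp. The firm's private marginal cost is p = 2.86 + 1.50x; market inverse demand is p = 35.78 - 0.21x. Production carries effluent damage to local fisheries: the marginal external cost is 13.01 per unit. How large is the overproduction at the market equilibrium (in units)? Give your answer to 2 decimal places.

Market equilibrium (private): 2.86 + 1.50x = 35.78 - 0.21x → x_m = 19.2515.
Social marginal cost = private MC + MEC = 15.87 + 1.50x.
Set SMC = demand: 15.87 + 1.50x = 35.78 - 0.21x → x* = 11.6433.
Gap = |19.2515 − 11.6433| = 7.6082.

7.61 units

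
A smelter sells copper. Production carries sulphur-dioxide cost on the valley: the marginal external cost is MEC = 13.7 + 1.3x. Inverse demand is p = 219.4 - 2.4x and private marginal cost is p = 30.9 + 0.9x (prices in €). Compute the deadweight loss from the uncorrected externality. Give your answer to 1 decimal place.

Market equilibrium (private): 30.9 + 0.9x = 219.4 - 2.4x → x_m = 57.1212.
Social marginal cost = private MC + MEC = 44.6 + 2.2x.
Set SMC = demand: 44.6 + 2.2x = 219.4 - 2.4x → x* = 38.0000.
The loss is the area between SMC and demand from x* to x_m; with linear curves that's a triangle of height MEC(x_m).
DWL = ½ × 19.1212 × 87.9576 = 840.9274.

DWL = €840.9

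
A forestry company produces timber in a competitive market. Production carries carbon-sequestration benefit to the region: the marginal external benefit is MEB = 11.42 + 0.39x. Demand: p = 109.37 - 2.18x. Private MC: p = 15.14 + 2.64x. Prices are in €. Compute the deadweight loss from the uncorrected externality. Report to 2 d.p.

Market equilibrium (private): 15.14 + 2.64x = 109.37 - 2.18x → x_m = 19.5498.
Social marginal cost = private MC − MEB = 3.72 + 2.25x.
Set SMC = demand: 3.72 + 2.25x = 109.37 - 2.18x → x* = 23.8488.
The loss is the area between SMC and demand from x* to x_m; with linear curves that's a triangle of height MEB(x_m).
DWL = ½ × 4.2990 × 19.0444 = 40.9359.

DWL = €40.94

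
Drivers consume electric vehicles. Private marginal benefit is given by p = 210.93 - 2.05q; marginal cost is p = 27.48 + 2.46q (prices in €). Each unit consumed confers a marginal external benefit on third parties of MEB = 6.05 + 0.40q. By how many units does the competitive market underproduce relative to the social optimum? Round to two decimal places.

Market equilibrium (private): 27.48 + 2.46q = 210.93 - 2.05q → q_m = 40.6763.
Social marginal benefit = demand + MEB = 216.98 - 1.65q.
Set SMB = MC: 216.98 - 1.65q = 27.48 + 2.46q → q* = 46.1071.
Gap = |40.6763 − 46.1071| = 5.4308.

5.43 units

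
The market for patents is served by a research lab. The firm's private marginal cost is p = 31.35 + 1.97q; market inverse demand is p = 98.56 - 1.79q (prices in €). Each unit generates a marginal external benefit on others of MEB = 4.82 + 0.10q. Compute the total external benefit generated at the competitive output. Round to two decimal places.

€102.13

Market equilibrium (private): 31.35 + 1.97q = 98.56 - 1.79q → q_m = 17.8750.
Total external benefit = ∫₀^{q_m} (4.82 + 0.10q) dq = 4.82×17.8750 + ½×0.10×17.8750² = 102.1333.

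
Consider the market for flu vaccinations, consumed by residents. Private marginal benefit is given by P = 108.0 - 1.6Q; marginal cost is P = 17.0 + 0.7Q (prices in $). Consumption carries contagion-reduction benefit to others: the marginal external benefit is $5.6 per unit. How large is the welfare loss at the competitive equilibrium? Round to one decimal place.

Market equilibrium (private): 17.0 + 0.7Q = 108.0 - 1.6Q → Q_m = 39.5652.
Social marginal benefit = demand + MEB = 113.6 - 1.6Q.
Set SMB = MC: 113.6 - 1.6Q = 17.0 + 0.7Q → Q* = 42.0000.
Height of the DWL triangle at Q_m is SMB(Q_m) − MC(Q_m) = MEB(Q_m) = 5.6000.
DWL = ½ × 2.4348 × 5.6000 = 6.8174.

DWL = $6.8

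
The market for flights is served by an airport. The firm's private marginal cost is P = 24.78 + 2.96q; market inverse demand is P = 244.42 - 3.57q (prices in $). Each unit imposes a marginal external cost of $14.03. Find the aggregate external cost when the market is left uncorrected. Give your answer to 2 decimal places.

$471.91

Market equilibrium (private): 24.78 + 2.96q = 244.42 - 3.57q → q_m = 33.6355.
Total external cost = MEC × q_m = 14.03 × 33.6355 = 471.9061.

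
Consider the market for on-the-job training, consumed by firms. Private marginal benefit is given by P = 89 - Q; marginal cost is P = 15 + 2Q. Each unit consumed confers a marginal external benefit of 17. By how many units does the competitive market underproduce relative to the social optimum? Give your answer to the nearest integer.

6 units

Market equilibrium (private): 15 + 2Q = 89 - Q → Q_m = 24.6667.
Social marginal benefit = demand + MEB = 106 - Q.
Set SMB = MC: 106 - Q = 15 + 2Q → Q* = 30.3333.
Gap = |24.6667 − 30.3333| = 5.6666.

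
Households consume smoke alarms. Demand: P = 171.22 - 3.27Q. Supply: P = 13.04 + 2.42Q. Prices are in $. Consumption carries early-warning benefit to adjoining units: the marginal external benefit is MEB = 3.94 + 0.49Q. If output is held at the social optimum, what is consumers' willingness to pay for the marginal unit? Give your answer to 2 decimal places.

P = $69.27

Social marginal benefit = demand + MEB = 175.16 - 2.78Q.
Set SMB = MC: 175.16 - 2.78Q = 13.04 + 2.42Q → Q* = 31.1769.
Consumer price on the demand curve at Q*: 171.22 − 3.27×31.1769 = 69.2715.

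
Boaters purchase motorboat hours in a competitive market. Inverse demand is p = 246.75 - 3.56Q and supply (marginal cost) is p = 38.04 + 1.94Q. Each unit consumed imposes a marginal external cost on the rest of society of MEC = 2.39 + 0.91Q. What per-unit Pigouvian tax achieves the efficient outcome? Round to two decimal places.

Social marginal benefit = demand − MEC = 244.36 - 4.47Q.
Set SMB = MC: 244.36 - 4.47Q = 38.04 + 1.94Q → Q* = 32.1872.
The Pigouvian tax equals MEC at Q*: 2.39 + 0.91×32.1872 = 31.6804.

tax = 31.68 per unit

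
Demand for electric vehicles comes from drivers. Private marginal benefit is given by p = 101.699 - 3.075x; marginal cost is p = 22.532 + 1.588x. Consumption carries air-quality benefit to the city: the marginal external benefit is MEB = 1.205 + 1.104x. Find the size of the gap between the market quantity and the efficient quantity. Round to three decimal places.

Market equilibrium (private): 22.532 + 1.588x = 101.699 - 3.075x → x_m = 16.9777.
Social marginal benefit = demand + MEB = 102.904 - 1.971x.
Set SMB = MC: 102.904 - 1.971x = 22.532 + 1.588x → x* = 22.5827.
Gap = |16.9777 − 22.5827| = 5.6050.

5.605 units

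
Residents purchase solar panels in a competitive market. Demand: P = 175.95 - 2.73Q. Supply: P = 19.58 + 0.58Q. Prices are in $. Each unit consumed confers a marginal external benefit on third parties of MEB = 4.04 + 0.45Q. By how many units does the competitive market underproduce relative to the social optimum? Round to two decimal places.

Market equilibrium (private): 19.58 + 0.58Q = 175.95 - 2.73Q → Q_m = 47.2417.
Social marginal benefit = demand + MEB = 179.99 - 2.28Q.
Set SMB = MC: 179.99 - 2.28Q = 19.58 + 0.58Q → Q* = 56.0874.
Gap = |47.2417 − 56.0874| = 8.8457.

8.85 units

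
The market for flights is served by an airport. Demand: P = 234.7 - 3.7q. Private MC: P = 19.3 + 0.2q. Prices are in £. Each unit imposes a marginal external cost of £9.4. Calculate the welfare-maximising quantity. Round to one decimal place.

Social marginal cost = private MC + MEC = 28.7 + 0.2q.
Set SMC = demand: 28.7 + 0.2q = 234.7 - 3.7q → q* = 52.8205.

q* = 52.8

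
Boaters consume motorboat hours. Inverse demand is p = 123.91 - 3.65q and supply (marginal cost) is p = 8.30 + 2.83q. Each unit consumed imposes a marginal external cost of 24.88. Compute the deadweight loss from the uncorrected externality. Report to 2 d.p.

DWL = 47.76

Market equilibrium (private): 8.30 + 2.83q = 123.91 - 3.65q → q_m = 17.8410.
Social marginal benefit = demand − MEC = 99.03 - 3.65q.
Set SMB = MC: 99.03 - 3.65q = 8.30 + 2.83q → q* = 14.0015.
The welfare-loss triangle has base |q_m − q*| and height MEC(q_m) (the vertical gap between SMB and MC is zero at q* and MEC at q_m).
DWL = ½ × 3.8395 × 24.8800 = 47.7634.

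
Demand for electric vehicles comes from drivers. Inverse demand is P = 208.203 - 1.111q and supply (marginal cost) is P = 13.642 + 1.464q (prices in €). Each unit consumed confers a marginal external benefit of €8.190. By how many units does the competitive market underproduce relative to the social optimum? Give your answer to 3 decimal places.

3.181 units

Market equilibrium (private): 13.642 + 1.464q = 208.203 - 1.111q → q_m = 75.5577.
Social marginal benefit = demand + MEB = 216.393 - 1.111q.
Set SMB = MC: 216.393 - 1.111q = 13.642 + 1.464q → q* = 78.7383.
Gap = |75.5577 − 78.7383| = 3.1806.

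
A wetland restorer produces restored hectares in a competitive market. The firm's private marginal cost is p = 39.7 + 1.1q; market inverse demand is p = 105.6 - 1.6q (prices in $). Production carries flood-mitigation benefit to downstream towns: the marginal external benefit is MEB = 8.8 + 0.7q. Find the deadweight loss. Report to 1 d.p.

DWL = $167.5

Market equilibrium (private): 39.7 + 1.1q = 105.6 - 1.6q → q_m = 24.4074.
Social marginal cost = private MC − MEB = 30.9 + 0.4q.
Set SMC = demand: 30.9 + 0.4q = 105.6 - 1.6q → q* = 37.3500.
Height of the DWL triangle at q_m is demand(q_m) − SMC(q_m) = MEB(q_m) = 25.8852.
DWL = ½ × 12.9426 × 25.8852 = 167.5109.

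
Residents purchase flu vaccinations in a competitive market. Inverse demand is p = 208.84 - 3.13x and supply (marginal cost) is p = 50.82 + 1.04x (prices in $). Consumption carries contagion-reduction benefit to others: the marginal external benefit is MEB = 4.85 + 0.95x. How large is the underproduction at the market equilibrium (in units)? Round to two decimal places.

12.69 units

Market equilibrium (private): 50.82 + 1.04x = 208.84 - 3.13x → x_m = 37.8945.
Social marginal benefit = demand + MEB = 213.69 - 2.18x.
Set SMB = MC: 213.69 - 2.18x = 50.82 + 1.04x → x* = 50.5807.
Gap = |37.8945 − 50.5807| = 12.6862.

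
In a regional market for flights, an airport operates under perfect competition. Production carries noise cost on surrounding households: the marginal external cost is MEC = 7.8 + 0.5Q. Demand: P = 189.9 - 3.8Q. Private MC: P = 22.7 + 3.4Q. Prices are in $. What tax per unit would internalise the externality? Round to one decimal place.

Social marginal cost = private MC + MEC = 30.5 + 3.9Q.
Set SMC = demand: 30.5 + 3.9Q = 189.9 - 3.8Q → Q* = 20.7013.
The Pigouvian tax equals MEC at Q*: 7.8 + 0.5×20.7013 = 18.1507.

tax = $18.2 per unit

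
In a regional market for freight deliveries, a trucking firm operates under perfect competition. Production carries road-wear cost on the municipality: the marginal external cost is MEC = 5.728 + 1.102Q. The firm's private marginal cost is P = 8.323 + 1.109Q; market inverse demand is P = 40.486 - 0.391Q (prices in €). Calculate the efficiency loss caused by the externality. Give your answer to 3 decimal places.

DWL = €165.611

Market equilibrium (private): 8.323 + 1.109Q = 40.486 - 0.391Q → Q_m = 21.4420.
Social marginal cost = private MC + MEC = 14.051 + 2.211Q.
Set SMC = demand: 14.051 + 2.211Q = 40.486 - 0.391Q → Q* = 10.1595.
Between Q* and Q_m the wedge SMC − demand runs linearly from 0 to MEC(Q_m), so the loss is a triangle.
DWL = ½ × 11.2825 × 29.3571 = 165.6107.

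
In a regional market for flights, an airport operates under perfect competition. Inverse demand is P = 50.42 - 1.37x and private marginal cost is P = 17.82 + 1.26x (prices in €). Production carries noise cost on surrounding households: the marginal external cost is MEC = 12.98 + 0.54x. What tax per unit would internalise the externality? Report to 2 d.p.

tax = €16.32 per unit

Social marginal cost = private MC + MEC = 30.80 + 1.80x.
Set SMC = demand: 30.80 + 1.80x = 50.42 - 1.37x → x* = 6.1893.
The Pigouvian tax equals MEC at x*: 12.98 + 0.54×6.1893 = 16.3222.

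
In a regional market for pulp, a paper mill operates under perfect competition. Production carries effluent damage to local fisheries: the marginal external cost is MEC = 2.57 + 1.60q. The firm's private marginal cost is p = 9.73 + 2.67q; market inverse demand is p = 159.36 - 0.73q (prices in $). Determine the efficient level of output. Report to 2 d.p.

q* = 29.41

Social marginal cost = private MC + MEC = 12.30 + 4.27q.
Set SMC = demand: 12.30 + 4.27q = 159.36 - 0.73q → q* = 29.4120.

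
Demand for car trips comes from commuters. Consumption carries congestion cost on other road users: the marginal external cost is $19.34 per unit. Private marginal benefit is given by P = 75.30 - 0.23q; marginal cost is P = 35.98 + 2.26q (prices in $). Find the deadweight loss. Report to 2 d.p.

DWL = $75.11

Market equilibrium (private): 35.98 + 2.26q = 75.30 - 0.23q → q_m = 15.7912.
Social marginal benefit = demand − MEC = 55.96 - 0.23q.
Set SMB = MC: 55.96 - 0.23q = 35.98 + 2.26q → q* = 8.0241.
The welfare-loss triangle has base |q_m − q*| and height MEC(q_m) (the vertical gap between SMB and MC is zero at q* and MEC at q_m).
DWL = ½ × 7.7671 × 19.3400 = 75.1079.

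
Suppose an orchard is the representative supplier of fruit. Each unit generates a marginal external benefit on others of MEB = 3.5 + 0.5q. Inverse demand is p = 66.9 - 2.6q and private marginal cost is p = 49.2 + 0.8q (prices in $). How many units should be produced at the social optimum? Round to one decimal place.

q* = 7.3

Social marginal cost = private MC − MEB = 45.7 + 0.3q.
Set SMC = demand: 45.7 + 0.3q = 66.9 - 2.6q → q* = 7.3103.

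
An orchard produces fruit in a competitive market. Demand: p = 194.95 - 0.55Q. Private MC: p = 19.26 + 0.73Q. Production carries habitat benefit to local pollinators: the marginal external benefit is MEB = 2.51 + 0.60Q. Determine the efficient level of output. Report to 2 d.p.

Social marginal cost = private MC − MEB = 16.75 + 0.13Q.
Set SMC = demand: 16.75 + 0.13Q = 194.95 - 0.55Q → Q* = 262.0588.

Q* = 262.06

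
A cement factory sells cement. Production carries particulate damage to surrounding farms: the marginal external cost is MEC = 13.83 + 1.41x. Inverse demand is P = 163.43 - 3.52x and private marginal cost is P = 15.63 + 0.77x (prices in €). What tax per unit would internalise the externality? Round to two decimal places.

Social marginal cost = private MC + MEC = 29.46 + 2.18x.
Set SMC = demand: 29.46 + 2.18x = 163.43 - 3.52x → x* = 23.5035.
The Pigouvian tax equals MEC at x*: 13.83 + 1.41×23.5035 = 46.9699.

tax = €46.97 per unit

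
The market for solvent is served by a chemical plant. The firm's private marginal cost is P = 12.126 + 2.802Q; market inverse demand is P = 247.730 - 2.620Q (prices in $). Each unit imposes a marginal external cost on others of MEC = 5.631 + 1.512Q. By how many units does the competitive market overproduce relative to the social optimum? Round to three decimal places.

10.287 units

Market equilibrium (private): 12.126 + 2.802Q = 247.730 - 2.620Q → Q_m = 43.4533.
Social marginal cost = private MC + MEC = 17.757 + 4.314Q.
Set SMC = demand: 17.757 + 4.314Q = 247.730 - 2.620Q → Q* = 33.1660.
Gap = |43.4533 − 33.1660| = 10.2873.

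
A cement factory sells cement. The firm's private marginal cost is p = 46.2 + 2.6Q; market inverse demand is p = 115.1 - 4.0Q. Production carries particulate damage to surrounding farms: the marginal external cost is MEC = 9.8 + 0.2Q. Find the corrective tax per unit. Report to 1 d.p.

Social marginal cost = private MC + MEC = 56.0 + 2.8Q.
Set SMC = demand: 56.0 + 2.8Q = 115.1 - 4.0Q → Q* = 8.6912.
The Pigouvian tax equals MEC at Q*: 9.8 + 0.2×8.6912 = 11.5382.

tax = 11.5 per unit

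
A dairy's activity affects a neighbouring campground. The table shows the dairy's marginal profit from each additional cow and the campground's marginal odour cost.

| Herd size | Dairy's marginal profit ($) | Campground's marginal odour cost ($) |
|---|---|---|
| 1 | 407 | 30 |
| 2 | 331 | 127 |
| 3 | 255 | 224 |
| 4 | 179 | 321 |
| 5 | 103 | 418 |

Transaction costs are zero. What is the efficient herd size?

3

Bargaining reaches the level where marginal profit last exceeds marginal odour cost.
That holds through level 3 (255 ≥ 224) but not at 4 (179 < 321).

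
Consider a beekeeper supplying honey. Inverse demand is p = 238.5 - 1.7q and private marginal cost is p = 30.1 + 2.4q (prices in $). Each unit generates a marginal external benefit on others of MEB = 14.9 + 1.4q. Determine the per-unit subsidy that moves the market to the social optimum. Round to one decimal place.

subsidy = $130.7 per unit

Social marginal cost = private MC − MEB = 15.2 + q.
Set SMC = demand: 15.2 + q = 238.5 - 1.7q → q* = 82.7037.
The Pigouvian subsidy equals MEB at q*: 14.9 + 1.4×82.7037 = 130.6852.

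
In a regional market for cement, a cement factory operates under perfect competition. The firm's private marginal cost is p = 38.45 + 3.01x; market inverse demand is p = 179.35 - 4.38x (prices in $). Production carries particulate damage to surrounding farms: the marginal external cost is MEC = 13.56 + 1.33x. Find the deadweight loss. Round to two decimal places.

DWL = $86.85

Market equilibrium (private): 38.45 + 3.01x = 179.35 - 4.38x → x_m = 19.0663.
Social marginal cost = private MC + MEC = 52.01 + 4.34x.
Set SMC = demand: 52.01 + 4.34x = 179.35 - 4.38x → x* = 14.6032.
The welfare-loss triangle has base |x_m − x*| and height MEC(x_m) (the vertical gap between SMC and demand is zero at x* and MEC at x_m).
DWL = ½ × 4.4631 × 38.9182 = 86.8479.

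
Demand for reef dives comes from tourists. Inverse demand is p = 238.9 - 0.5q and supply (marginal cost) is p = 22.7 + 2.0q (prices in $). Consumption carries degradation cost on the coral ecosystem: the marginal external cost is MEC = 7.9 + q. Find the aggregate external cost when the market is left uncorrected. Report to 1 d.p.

$4422.6

Market equilibrium (private): 22.7 + 2.0q = 238.9 - 0.5q → q_m = 86.4800.
Total external cost = ∫₀^{q_m} (7.9 + 1.0q) dq = 7.9×86.4800 + ½×1.0×86.4800² = 4422.5872.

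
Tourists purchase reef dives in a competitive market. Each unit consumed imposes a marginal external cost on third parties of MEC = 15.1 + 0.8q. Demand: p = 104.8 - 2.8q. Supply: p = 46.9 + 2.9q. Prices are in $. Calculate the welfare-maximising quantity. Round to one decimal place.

Social marginal benefit = demand − MEC = 89.7 - 3.6q.
Set SMB = MC: 89.7 - 3.6q = 46.9 + 2.9q → q* = 6.5846.

q* = 6.6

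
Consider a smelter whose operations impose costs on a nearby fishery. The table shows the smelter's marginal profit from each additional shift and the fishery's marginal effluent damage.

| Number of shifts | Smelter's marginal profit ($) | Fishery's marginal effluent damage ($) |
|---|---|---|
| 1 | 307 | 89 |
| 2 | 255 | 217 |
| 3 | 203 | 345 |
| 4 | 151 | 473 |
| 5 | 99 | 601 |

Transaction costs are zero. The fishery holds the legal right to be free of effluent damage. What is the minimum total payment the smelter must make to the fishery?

Efficient level: marginal profit ≥ marginal effluent damage through level 2, so k* = 2.
With the fishery holding the right, the smelter must at least compensate total damage at k*: 89 + 217 = 306.

$306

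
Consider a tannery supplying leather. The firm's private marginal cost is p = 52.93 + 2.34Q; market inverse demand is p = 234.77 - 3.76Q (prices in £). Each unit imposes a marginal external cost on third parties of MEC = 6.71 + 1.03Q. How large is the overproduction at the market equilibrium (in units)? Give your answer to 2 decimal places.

5.25 units

Market equilibrium (private): 52.93 + 2.34Q = 234.77 - 3.76Q → Q_m = 29.8098.
Social marginal cost = private MC + MEC = 59.64 + 3.37Q.
Set SMC = demand: 59.64 + 3.37Q = 234.77 - 3.76Q → Q* = 24.5624.
Gap = |29.8098 − 24.5624| = 5.2474.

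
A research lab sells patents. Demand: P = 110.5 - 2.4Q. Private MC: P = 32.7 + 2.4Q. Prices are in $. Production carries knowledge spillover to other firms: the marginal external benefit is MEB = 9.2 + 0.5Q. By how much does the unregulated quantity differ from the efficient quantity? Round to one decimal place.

4.0 units

Market equilibrium (private): 32.7 + 2.4Q = 110.5 - 2.4Q → Q_m = 16.2083.
Social marginal cost = private MC − MEB = 23.5 + 1.9Q.
Set SMC = demand: 23.5 + 1.9Q = 110.5 - 2.4Q → Q* = 20.2326.
Gap = |16.2083 − 20.2326| = 4.0243.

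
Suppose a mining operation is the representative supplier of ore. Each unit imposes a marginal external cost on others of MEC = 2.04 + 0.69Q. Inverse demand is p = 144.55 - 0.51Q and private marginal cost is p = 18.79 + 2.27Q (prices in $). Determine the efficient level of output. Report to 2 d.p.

Q* = 35.65

Social marginal cost = private MC + MEC = 20.83 + 2.96Q.
Set SMC = demand: 20.83 + 2.96Q = 144.55 - 0.51Q → Q* = 35.6542.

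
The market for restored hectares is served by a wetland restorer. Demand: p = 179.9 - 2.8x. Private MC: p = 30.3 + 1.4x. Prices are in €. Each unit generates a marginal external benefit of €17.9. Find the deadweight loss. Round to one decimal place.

DWL = €38.1

Market equilibrium (private): 30.3 + 1.4x = 179.9 - 2.8x → x_m = 35.6190.
Social marginal cost = private MC − MEB = 12.4 + 1.4x.
Set SMC = demand: 12.4 + 1.4x = 179.9 - 2.8x → x* = 39.8810.
The welfare-loss triangle has base |x_m − x*| and height MEB(x_m) (the vertical gap between SMC and demand is zero at x* and MEB at x_m).
DWL = ½ × 4.2620 × 17.9000 = 38.1449.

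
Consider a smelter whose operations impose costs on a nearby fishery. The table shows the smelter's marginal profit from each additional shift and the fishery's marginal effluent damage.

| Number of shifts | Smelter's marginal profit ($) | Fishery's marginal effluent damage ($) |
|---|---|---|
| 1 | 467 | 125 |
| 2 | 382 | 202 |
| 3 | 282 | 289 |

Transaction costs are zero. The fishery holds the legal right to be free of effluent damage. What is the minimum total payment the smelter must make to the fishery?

$327

Efficient level: marginal profit ≥ marginal effluent damage through level 2, so k* = 2.
With the fishery holding the right, the smelter must at least compensate total damage at k*: 125 + 202 = 327.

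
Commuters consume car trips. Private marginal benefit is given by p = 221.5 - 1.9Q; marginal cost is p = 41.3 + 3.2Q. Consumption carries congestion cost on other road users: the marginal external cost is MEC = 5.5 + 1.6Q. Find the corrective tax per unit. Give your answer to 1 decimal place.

Social marginal benefit = demand − MEC = 216.0 - 3.5Q.
Set SMB = MC: 216.0 - 3.5Q = 41.3 + 3.2Q → Q* = 26.0746.
The Pigouvian tax equals MEC at Q*: 5.5 + 1.6×26.0746 = 47.2194.

tax = 47.2 per unit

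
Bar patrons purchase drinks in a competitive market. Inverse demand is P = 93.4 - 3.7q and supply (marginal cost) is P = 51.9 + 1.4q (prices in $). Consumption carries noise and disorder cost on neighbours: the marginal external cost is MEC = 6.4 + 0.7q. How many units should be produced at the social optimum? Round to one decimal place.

q* = 6.1

Social marginal benefit = demand − MEC = 87.0 - 4.4q.
Set SMB = MC: 87.0 - 4.4q = 51.9 + 1.4q → q* = 6.0517.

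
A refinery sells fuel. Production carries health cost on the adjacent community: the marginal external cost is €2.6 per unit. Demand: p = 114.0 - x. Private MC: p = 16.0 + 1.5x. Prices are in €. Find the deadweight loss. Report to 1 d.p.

DWL = €1.4

Market equilibrium (private): 16.0 + 1.5x = 114.0 - x → x_m = 39.2000.
Social marginal cost = private MC + MEC = 18.6 + 1.5x.
Set SMC = demand: 18.6 + 1.5x = 114.0 - x → x* = 38.1600.
The loss is the area between SMC and demand from x* to x_m; with linear curves that's a triangle of height MEC(x_m).
DWL = ½ × 1.0400 × 2.6000 = 1.3520.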